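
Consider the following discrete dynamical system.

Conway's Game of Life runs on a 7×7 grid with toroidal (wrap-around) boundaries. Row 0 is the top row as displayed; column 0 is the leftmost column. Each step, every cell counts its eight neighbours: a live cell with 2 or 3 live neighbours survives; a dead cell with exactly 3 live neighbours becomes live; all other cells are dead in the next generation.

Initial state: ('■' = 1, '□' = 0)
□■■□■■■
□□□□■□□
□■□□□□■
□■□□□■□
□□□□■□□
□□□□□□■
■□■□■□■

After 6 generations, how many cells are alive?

gen 0: □■■□■■■
□□□□■□□
□■□□□□■
□■□□□■□
□□□□■□□
□□□□□□■
■□■□■□■
gen 1: □■■□■□■
□■■■■□■
■□□□□■□
■□□□□■□
□□□□□■□
■□□■□□■
□□■□■□□
gen 2: □□□□■□□
□□□□■□■
■□■■□■□
□□□□■■□
■□□□■■□
□□□■■■■
□□■□■□■
gen 3: □□□□■□□
□□□□■□■
□□□■□□□
□■□□□□□
□□□□□□□
■□□□□□□
□□□□□□■
gen 4: □□□□□□□
□□□■■■□
□□□□□□□
□□□□□□□
□□□□□□□
□□□□□□□
□□□□□□□
gen 5: □□□□■□□
□□□□■□□
□□□□■□□
□□□□□□□
□□□□□□□
□□□□□□□
□□□□□□□
gen 6: □□□□□□□
□□□■■■□
□□□□□□□
□□□□□□□
□□□□□□□
□□□□□□□
□□□□□□□

3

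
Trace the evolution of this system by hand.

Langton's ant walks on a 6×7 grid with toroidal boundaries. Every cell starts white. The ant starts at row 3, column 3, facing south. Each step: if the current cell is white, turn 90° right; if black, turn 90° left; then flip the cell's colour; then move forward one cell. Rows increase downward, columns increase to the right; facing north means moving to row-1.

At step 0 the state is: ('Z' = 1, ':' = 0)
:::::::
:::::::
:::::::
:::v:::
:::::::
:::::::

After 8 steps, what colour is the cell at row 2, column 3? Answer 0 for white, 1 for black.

1

gen 0: :::::::
:::::::
:::::::
:::v:::
:::::::
:::::::
gen 1: :::::::
:::::::
:::::::
::<Z:::
:::::::
:::::::
gen 2: :::::::
:::::::
::^::::
::ZZ:::
:::::::
:::::::
gen 3: :::::::
:::::::
::Z>:::
::ZZ:::
:::::::
:::::::
gen 4: :::::::
:::::::
::ZZ:::
::Zv:::
:::::::
:::::::
gen 5: :::::::
:::::::
::ZZ:::
::Z:>::
:::::::
:::::::
gen 6: :::::::
:::::::
::ZZ:::
::Z:Z::
::::v::
:::::::
gen 7: :::::::
:::::::
::ZZ:::
::Z:Z::
:::<Z::
:::::::
gen 8: :::::::
:::::::
::ZZ:::
::Z^Z::
:::ZZ::
:::::::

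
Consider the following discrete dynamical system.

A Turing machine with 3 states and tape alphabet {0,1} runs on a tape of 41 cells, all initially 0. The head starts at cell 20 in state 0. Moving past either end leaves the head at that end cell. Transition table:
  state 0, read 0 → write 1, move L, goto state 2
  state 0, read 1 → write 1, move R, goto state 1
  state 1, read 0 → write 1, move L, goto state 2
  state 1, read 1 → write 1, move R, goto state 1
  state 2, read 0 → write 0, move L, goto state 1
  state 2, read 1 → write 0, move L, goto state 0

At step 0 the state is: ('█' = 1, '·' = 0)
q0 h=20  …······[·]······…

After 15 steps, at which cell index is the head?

[0] q0 h=20  …······[·]······…
[1] q2 h=19  …······[·]█·····…
[2] q1 h=18  …······[·]·█····…
[3] q2 h=17  …······[·]█·█···…
[4] q1 h=16  …······[·]·█·█··…
[5] q2 h=15  …······[·]█·█·█·…
[6] q1 h=14  …······[·]·█·█·█…
[7] q2 h=13  …······[·]█·█·█·…
[8] q1 h=12  …······[·]·█·█·█…
[9] q2 h=11  …······[·]█·█·█·…
[10] q1 h=10  …······[·]·█·█·█…
[11] q2 h= 9  …······[·]█·█·█·…
[12] q1 h= 8  …······[·]·█·█·█…
[13] q2 h= 7  …······[·]█·█·█·…
[14] q1 h= 6  |······[·]·█·█·█…
[15] q2 h= 5  |·····[·]█·█·█·…

5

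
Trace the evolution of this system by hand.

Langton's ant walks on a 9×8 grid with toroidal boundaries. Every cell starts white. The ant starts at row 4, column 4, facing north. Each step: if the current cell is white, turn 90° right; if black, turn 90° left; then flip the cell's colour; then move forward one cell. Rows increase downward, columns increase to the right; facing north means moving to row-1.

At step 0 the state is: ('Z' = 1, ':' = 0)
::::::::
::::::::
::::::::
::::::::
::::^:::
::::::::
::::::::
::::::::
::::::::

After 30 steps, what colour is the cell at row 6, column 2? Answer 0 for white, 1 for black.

0) ::::::::
::::::::
::::::::
::::::::
::::^:::
::::::::
::::::::
::::::::
::::::::
1) ::::::::
::::::::
::::::::
::::::::
::::Z>::
::::::::
::::::::
::::::::
::::::::
2) ::::::::
::::::::
::::::::
::::::::
::::ZZ::
:::::v::
::::::::
::::::::
::::::::
3) ::::::::
::::::::
::::::::
::::::::
::::ZZ::
::::<Z::
::::::::
::::::::
::::::::
4) ::::::::
::::::::
::::::::
::::::::
::::^Z::
::::ZZ::
::::::::
::::::::
::::::::
5) ::::::::
::::::::
::::::::
::::::::
:::<:Z::
::::ZZ::
::::::::
::::::::
::::::::
6) ::::::::
::::::::
::::::::
:::^::::
:::Z:Z::
::::ZZ::
::::::::
::::::::
::::::::
7) ::::::::
::::::::
::::::::
:::Z>:::
:::Z:Z::
::::ZZ::
::::::::
::::::::
::::::::
8) ::::::::
::::::::
::::::::
:::ZZ:::
:::ZvZ::
::::ZZ::
::::::::
::::::::
::::::::
9) ::::::::
::::::::
::::::::
:::ZZ:::
:::<ZZ::
::::ZZ::
::::::::
::::::::
::::::::
10) ::::::::
::::::::
::::::::
:::ZZ:::
::::ZZ::
:::vZZ::
::::::::
::::::::
::::::::
11) ::::::::
::::::::
::::::::
:::ZZ:::
::::ZZ::
::<ZZZ::
::::::::
::::::::
::::::::
12) ::::::::
::::::::
::::::::
:::ZZ:::
::^:ZZ::
::ZZZZ::
::::::::
::::::::
::::::::
13) ::::::::
::::::::
::::::::
:::ZZ:::
::Z>ZZ::
::ZZZZ::
::::::::
::::::::
::::::::
14) ::::::::
::::::::
::::::::
:::ZZ:::
::ZZZZ::
::ZvZZ::
::::::::
::::::::
::::::::
15) ::::::::
::::::::
::::::::
:::ZZ:::
::ZZZZ::
::Z:>Z::
::::::::
::::::::
::::::::
16) ::::::::
::::::::
::::::::
:::ZZ:::
::ZZ^Z::
::Z::Z::
::::::::
::::::::
::::::::
17) ::::::::
::::::::
::::::::
:::ZZ:::
::Z<:Z::
::Z::Z::
::::::::
::::::::
::::::::
18) ::::::::
::::::::
::::::::
:::ZZ:::
::Z::Z::
::Zv:Z::
::::::::
::::::::
::::::::
19) ::::::::
::::::::
::::::::
:::ZZ:::
::Z::Z::
::<Z:Z::
::::::::
::::::::
::::::::
20) ::::::::
::::::::
::::::::
:::ZZ:::
::Z::Z::
:::Z:Z::
::v:::::
::::::::
::::::::
21) ::::::::
::::::::
::::::::
:::ZZ:::
::Z::Z::
:::Z:Z::
:<Z:::::
::::::::
::::::::
22) ::::::::
::::::::
::::::::
:::ZZ:::
::Z::Z::
:^:Z:Z::
:ZZ:::::
::::::::
::::::::
23) ::::::::
::::::::
::::::::
:::ZZ:::
::Z::Z::
:Z>Z:Z::
:ZZ:::::
::::::::
::::::::
24) ::::::::
::::::::
::::::::
:::ZZ:::
::Z::Z::
:ZZZ:Z::
:Zv:::::
::::::::
::::::::
25) ::::::::
::::::::
::::::::
:::ZZ:::
::Z::Z::
:ZZZ:Z::
:Z:>::::
::::::::
::::::::
26) ::::::::
::::::::
::::::::
:::ZZ:::
::Z::Z::
:ZZZ:Z::
:Z:Z::::
:::v::::
::::::::
27) ::::::::
::::::::
::::::::
:::ZZ:::
::Z::Z::
:ZZZ:Z::
:Z:Z::::
::<Z::::
::::::::
28) ::::::::
::::::::
::::::::
:::ZZ:::
::Z::Z::
:ZZZ:Z::
:Z^Z::::
::ZZ::::
::::::::
29) ::::::::
::::::::
::::::::
:::ZZ:::
::Z::Z::
:ZZZ:Z::
:ZZ>::::
::ZZ::::
::::::::
30) ::::::::
::::::::
::::::::
:::ZZ:::
::Z::Z::
:ZZ^:Z::
:ZZ:::::
::ZZ::::
::::::::

1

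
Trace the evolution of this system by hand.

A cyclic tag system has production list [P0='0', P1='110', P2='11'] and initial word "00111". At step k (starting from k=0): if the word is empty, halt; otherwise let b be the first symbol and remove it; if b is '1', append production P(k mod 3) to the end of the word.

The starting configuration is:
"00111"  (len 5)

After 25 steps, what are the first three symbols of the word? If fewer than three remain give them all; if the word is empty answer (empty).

k=0  "00111"  (len 5)
k=1  "0111"  (len 4)
k=2  "111"  (len 3)
k=3  "1111"  (len 4)
k=4  "1110"  (len 4)
k=5  "110110"  (len 6)
k=6  "1011011"  (len 7)
k=7  "0110110"  (len 7)
k=8  "110110"  (len 6)
k=9  "1011011"  (len 7)
k=10  "0110110"  (len 7)
k=11  "110110"  (len 6)
k=12  "1011011"  (len 7)
k=13  "0110110"  (len 7)
k=14  "110110"  (len 6)
k=15  "1011011"  (len 7)
k=16  "0110110"  (len 7)
k=17  "110110"  (len 6)
k=18  "1011011"  (len 7)
k=19  "0110110"  (len 7)
k=20  "110110"  (len 6)
k=21  "1011011"  (len 7)
k=22  "0110110"  (len 7)
k=23  "110110"  (len 6)
k=24  "1011011"  (len 7)
k=25  "0110110"  (len 7)

011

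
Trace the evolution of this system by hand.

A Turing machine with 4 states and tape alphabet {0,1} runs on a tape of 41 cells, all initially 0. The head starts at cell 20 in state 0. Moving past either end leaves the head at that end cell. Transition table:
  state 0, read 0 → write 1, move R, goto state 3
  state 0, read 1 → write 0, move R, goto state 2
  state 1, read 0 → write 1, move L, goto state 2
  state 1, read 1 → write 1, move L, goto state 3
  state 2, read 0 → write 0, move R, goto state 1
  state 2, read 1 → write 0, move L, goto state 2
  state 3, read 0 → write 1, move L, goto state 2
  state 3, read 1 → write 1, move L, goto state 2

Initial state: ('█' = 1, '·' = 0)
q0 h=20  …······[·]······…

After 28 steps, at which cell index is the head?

[0] q0 h=20  …······[·]······…
[1] q3 h=21  …·····█[·]······…
[2] q2 h=20  …······[█]█·····…
[3] q2 h=19  …······[·]·█····…
[4] q1 h=20  …······[·]█·····…
[5] q2 h=19  …······[·]██····…
[6] q1 h=20  …······[█]█·····…
[7] q3 h=19  …······[·]██····…
[8] q2 h=18  …······[·]███···…
[9] q1 h=19  …······[█]██····…
[10] q3 h=18  …······[·]███···…
[11] q2 h=17  …······[·]████··…
[12] q1 h=18  …······[█]███···…
[13] q3 h=17  …······[·]████··…
[14] q2 h=16  …······[·]█████·…
[15] q1 h=17  …······[█]████··…
[16] q3 h=16  …······[·]█████·…
[17] q2 h=15  …······[·]██████…
[18] q1 h=16  …······[█]█████·…
[19] q3 h=15  …······[·]██████…
[20] q2 h=14  …······[·]██████…
[21] q1 h=15  …······[█]██████…
[22] q3 h=14  …······[·]██████…
[23] q2 h=13  …······[·]██████…
[24] q1 h=14  …······[█]██████…
[25] q3 h=13  …······[·]██████…
[26] q2 h=12  …······[·]██████…
[27] q1 h=13  …······[█]██████…
[28] q3 h=12  …······[·]██████…

12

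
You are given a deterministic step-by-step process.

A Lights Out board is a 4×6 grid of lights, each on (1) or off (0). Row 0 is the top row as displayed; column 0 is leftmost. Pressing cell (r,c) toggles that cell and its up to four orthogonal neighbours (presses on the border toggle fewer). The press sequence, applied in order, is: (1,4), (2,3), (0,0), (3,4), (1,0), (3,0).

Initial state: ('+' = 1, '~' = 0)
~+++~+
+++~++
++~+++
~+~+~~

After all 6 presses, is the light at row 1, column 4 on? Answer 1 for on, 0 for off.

0) ~+++~+
+++~++
++~+++
~+~+~~
1) ~+++++
++++~~
++~+~+
~+~+~~
2) ~+++++
+++~~~
+++~++
~+~~~~
3) +~++++
~++~~~
+++~++
~+~~~~
4) +~++++
~++~~~
+++~~+
~+~+++
5) ~~++++
+~+~~~
~++~~+
~+~+++
6) ~~++++
+~+~~~
+++~~+
+~~+++

0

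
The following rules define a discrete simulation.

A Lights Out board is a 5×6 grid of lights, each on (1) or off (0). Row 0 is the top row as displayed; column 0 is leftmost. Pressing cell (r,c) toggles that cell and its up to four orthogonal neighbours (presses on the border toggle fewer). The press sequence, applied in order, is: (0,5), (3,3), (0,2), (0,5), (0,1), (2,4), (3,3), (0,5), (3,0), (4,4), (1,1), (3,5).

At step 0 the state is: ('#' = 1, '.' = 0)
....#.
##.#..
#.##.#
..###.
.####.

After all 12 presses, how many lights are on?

20

0) ....#.
##.#..
#.##.#
..###.
.####.
1) .....#
##.#.#
#.##.#
..###.
.####.
2) .....#
##.#.#
#.#..#
......
.##.#.
3) .###.#
####.#
#.#..#
......
.##.#.
4) .####.
####..
#.#..#
......
.##.#.
5) #..##.
#.##..
#.#..#
......
.##.#.
6) #..##.
#.###.
#.###.
....#.
.##.#.
7) #..##.
#.###.
#.#.#.
..##..
.####.
8) #..#.#
#.####
#.#.#.
..##..
.####.
9) #..#.#
#.####
..#.#.
####..
#####.
10) #..#.#
#.####
..#.#.
#####.
###..#
11) ##.#.#
.#.###
.##.#.
#####.
###..#
12) ##.#.#
.#.###
.##.##
####.#
###...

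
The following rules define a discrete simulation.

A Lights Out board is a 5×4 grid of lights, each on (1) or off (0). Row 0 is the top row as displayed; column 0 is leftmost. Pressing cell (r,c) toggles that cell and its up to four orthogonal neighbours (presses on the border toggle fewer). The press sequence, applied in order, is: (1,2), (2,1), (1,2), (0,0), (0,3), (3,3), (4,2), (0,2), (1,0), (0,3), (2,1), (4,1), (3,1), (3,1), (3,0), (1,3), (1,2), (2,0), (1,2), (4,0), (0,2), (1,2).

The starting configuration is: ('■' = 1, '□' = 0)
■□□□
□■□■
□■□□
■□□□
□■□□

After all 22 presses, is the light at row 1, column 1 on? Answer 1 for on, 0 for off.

1

[0] ■□□□
□■□■
□■□□
■□□□
□■□□
[1] ■□■□
□□■□
□■■□
■□□□
□■□□
[2] ■□■□
□■■□
■□□□
■■□□
□■□□
[3] ■□□□
□□□■
■□■□
■■□□
□■□□
[4] □■□□
■□□■
■□■□
■■□□
□■□□
[5] □■■■
■□□□
■□■□
■■□□
□■□□
[6] □■■■
■□□□
■□■■
■■■■
□■□■
[7] □■■■
■□□□
■□■■
■■□■
□□■□
[8] □□□□
■□■□
■□■■
■■□■
□□■□
[9] ■□□□
□■■□
□□■■
■■□■
□□■□
[10] ■□■■
□■■■
□□■■
■■□■
□□■□
[11] ■□■■
□□■■
■■□■
■□□■
□□■□
[12] ■□■■
□□■■
■■□■
■■□■
■■□□
[13] ■□■■
□□■■
■□□■
□□■■
■□□□
[14] ■□■■
□□■■
■■□■
■■□■
■■□□
[15] ■□■■
□□■■
□■□■
□□□■
□■□□
[16] ■□■□
□□□□
□■□□
□□□■
□■□□
[17] ■□□□
□■■■
□■■□
□□□■
□■□□
[18] ■□□□
■■■■
■□■□
■□□■
□■□□
[19] ■□■□
■□□□
■□□□
■□□■
□■□□
[20] ■□■□
■□□□
■□□□
□□□■
■□□□
[21] ■■□■
■□■□
■□□□
□□□■
■□□□
[22] ■■■■
■■□■
■□■□
□□□■
■□□□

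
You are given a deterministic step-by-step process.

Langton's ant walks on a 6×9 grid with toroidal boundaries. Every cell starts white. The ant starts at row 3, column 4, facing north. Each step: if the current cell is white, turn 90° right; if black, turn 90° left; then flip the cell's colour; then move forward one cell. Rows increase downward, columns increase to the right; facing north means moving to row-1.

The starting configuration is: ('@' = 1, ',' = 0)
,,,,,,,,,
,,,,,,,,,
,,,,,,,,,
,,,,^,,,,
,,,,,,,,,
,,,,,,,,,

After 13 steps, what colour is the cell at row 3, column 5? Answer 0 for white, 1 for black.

k=0  ,,,,,,,,,
,,,,,,,,,
,,,,,,,,,
,,,,^,,,,
,,,,,,,,,
,,,,,,,,,
k=1  ,,,,,,,,,
,,,,,,,,,
,,,,,,,,,
,,,,@>,,,
,,,,,,,,,
,,,,,,,,,
k=2  ,,,,,,,,,
,,,,,,,,,
,,,,,,,,,
,,,,@@,,,
,,,,,v,,,
,,,,,,,,,
k=3  ,,,,,,,,,
,,,,,,,,,
,,,,,,,,,
,,,,@@,,,
,,,,<@,,,
,,,,,,,,,
k=4  ,,,,,,,,,
,,,,,,,,,
,,,,,,,,,
,,,,^@,,,
,,,,@@,,,
,,,,,,,,,
k=5  ,,,,,,,,,
,,,,,,,,,
,,,,,,,,,
,,,<,@,,,
,,,,@@,,,
,,,,,,,,,
k=6  ,,,,,,,,,
,,,,,,,,,
,,,^,,,,,
,,,@,@,,,
,,,,@@,,,
,,,,,,,,,
k=7  ,,,,,,,,,
,,,,,,,,,
,,,@>,,,,
,,,@,@,,,
,,,,@@,,,
,,,,,,,,,
k=8  ,,,,,,,,,
,,,,,,,,,
,,,@@,,,,
,,,@v@,,,
,,,,@@,,,
,,,,,,,,,
k=9  ,,,,,,,,,
,,,,,,,,,
,,,@@,,,,
,,,<@@,,,
,,,,@@,,,
,,,,,,,,,
k=10  ,,,,,,,,,
,,,,,,,,,
,,,@@,,,,
,,,,@@,,,
,,,v@@,,,
,,,,,,,,,
k=11  ,,,,,,,,,
,,,,,,,,,
,,,@@,,,,
,,,,@@,,,
,,<@@@,,,
,,,,,,,,,
k=12  ,,,,,,,,,
,,,,,,,,,
,,,@@,,,,
,,^,@@,,,
,,@@@@,,,
,,,,,,,,,
k=13  ,,,,,,,,,
,,,,,,,,,
,,,@@,,,,
,,@>@@,,,
,,@@@@,,,
,,,,,,,,,

1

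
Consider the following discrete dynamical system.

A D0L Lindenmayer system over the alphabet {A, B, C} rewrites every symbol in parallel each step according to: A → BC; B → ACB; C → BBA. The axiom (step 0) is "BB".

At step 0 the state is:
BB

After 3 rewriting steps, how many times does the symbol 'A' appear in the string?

0) BB
1) ACBACB
2) BCBBAACBBCBBAACB
3) ACBBBAACBACBBCBCBBAACBACBBBAACBACBBCBCBBAACB

12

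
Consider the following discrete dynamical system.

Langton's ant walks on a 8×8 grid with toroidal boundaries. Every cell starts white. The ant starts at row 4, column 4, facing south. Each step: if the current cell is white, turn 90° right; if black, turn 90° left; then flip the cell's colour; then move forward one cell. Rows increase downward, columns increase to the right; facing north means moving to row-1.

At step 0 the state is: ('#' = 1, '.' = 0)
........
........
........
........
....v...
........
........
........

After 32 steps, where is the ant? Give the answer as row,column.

[0] ........
........
........
........
....v...
........
........
........
[1] ........
........
........
........
...<#...
........
........
........
[2] ........
........
........
...^....
...##...
........
........
........
[3] ........
........
........
...#>...
...##...
........
........
........
[4] ........
........
........
...##...
...#v...
........
........
........
[5] ........
........
........
...##...
...#.>..
........
........
........
[6] ........
........
........
...##...
...#.#..
.....v..
........
........
[7] ........
........
........
...##...
...#.#..
....<#..
........
........
[8] ........
........
........
...##...
...#^#..
....##..
........
........
[9] ........
........
........
...##...
...##>..
....##..
........
........
[10] ........
........
........
...##^..
...##...
....##..
........
........
[11] ........
........
........
...###>.
...##...
....##..
........
........
[12] ........
........
........
...####.
...##.v.
....##..
........
........
[13] ........
........
........
...####.
...##<#.
....##..
........
........
[14] ........
........
........
...##^#.
...####.
....##..
........
........
[15] ........
........
........
...#<.#.
...####.
....##..
........
........
[16] ........
........
........
...#..#.
...#v##.
....##..
........
........
[17] ........
........
........
...#..#.
...#.>#.
....##..
........
........
[18] ........
........
........
...#.^#.
...#..#.
....##..
........
........
[19] ........
........
........
...#.#>.
...#..#.
....##..
........
........
[20] ........
........
......^.
...#.#..
...#..#.
....##..
........
........
[21] ........
........
......#>
...#.#..
...#..#.
....##..
........
........
[22] ........
........
......##
...#.#.v
...#..#.
....##..
........
........
[23] ........
........
......##
...#.#<#
...#..#.
....##..
........
........
[24] ........
........
......^#
...#.###
...#..#.
....##..
........
........
[25] ........
........
.....<.#
...#.###
...#..#.
....##..
........
........
[26] ........
.....^..
.....#.#
...#.###
...#..#.
....##..
........
........
[27] ........
.....#>.
.....#.#
...#.###
...#..#.
....##..
........
........
[28] ........
.....##.
.....#v#
...#.###
...#..#.
....##..
........
........
[29] ........
.....##.
.....<##
...#.###
...#..#.
....##..
........
........
[30] ........
.....##.
......##
...#.v##
...#..#.
....##..
........
........
[31] ........
.....##.
......##
...#..>#
...#..#.
....##..
........
........
[32] ........
.....##.
......^#
...#...#
...#..#.
....##..
........
........

2,6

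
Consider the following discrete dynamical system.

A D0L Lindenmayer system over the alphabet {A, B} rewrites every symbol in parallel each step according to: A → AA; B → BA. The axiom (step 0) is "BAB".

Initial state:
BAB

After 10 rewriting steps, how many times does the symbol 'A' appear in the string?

3070

0) BAB
1) BAAABA
2) BAAAAAAABAAA
3) BAAAAAAAAAAAAAAABAAAAAAA
4) BAAAAAAAAAAAAAAAAAAAAAAAAAAAAAAABAAAAAAAAAAAAAAA
5) BAAAAAAAAAAAAAAAAAAAAAAAAAAAAAAAAAAAAAAAAAAAAAAAAAAAAAAAAAAAAAAABAAAAAAAAAAAAAAAAAAAAAAAAAAAAAAA
6) BAAAAAAAAAAAAAAAAAAAAAAAAAAAAAAAAAAAAAAAAAAAAAAAAAAAAAAAAA…AAAAAAAAAAAAAAAAAAAAAAAAAAAAAAAAAAAAAAAAAAAAAAAAAAAAAAAAAA  (len 192)
7) BAAAAAAAAAAAAAAAAAAAAAAAAAAAAAAAAAAAAAAAAAAAAAAAAAAAAAAAAA…AAAAAAAAAAAAAAAAAAAAAAAAAAAAAAAAAAAAAAAAAAAAAAAAAAAAAAAAAA  (len 384)
8) BAAAAAAAAAAAAAAAAAAAAAAAAAAAAAAAAAAAAAAAAAAAAAAAAAAAAAAAAA…AAAAAAAAAAAAAAAAAAAAAAAAAAAAAAAAAAAAAAAAAAAAAAAAAAAAAAAAAA  (len 768)
9) BAAAAAAAAAAAAAAAAAAAAAAAAAAAAAAAAAAAAAAAAAAAAAAAAAAAAAAAAA…AAAAAAAAAAAAAAAAAAAAAAAAAAAAAAAAAAAAAAAAAAAAAAAAAAAAAAAAAA  (len 1536)
10) BAAAAAAAAAAAAAAAAAAAAAAAAAAAAAAAAAAAAAAAAAAAAAAAAAAAAAAAAA…AAAAAAAAAAAAAAAAAAAAAAAAAAAAAAAAAAAAAAAAAAAAAAAAAAAAAAAAAA  (len 3072)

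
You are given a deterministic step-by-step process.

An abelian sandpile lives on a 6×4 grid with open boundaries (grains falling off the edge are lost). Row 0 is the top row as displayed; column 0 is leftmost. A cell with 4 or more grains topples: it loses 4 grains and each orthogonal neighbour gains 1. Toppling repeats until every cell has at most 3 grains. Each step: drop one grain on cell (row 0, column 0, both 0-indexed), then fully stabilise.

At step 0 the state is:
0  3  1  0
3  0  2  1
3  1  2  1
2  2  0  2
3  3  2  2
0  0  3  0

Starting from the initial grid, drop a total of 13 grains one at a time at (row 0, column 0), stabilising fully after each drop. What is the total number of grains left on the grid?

[0] 0  3  1  0
3  0  2  1
3  1  2  1
2  2  0  2
3  3  2  2
0  0  3  0
[1] 1  3  1  0
3  0  2  1
3  1  2  1
2  2  0  2
3  3  2  2
0  0  3  0
[2] 2  3  1  0
3  0  2  1
3  1  2  1
2  2  0  2
3  3  2  2
0  0  3  0
[3] 3  3  1  0
3  0  2  1
3  1  2  1
2  2  0  2
3  3  2  2
0  0  3  0
[4] 2  0  2  0
1  2  2  1
0  2  2  1
3  2  0  2
3  3  2  2
0  0  3  0
[5] 3  0  2  0
1  2  2  1
0  2  2  1
3  2  0  2
3  3  2  2
0  0  3  0
[6] 0  1  2  0
2  2  2  1
0  2  2  1
3  2  0  2
3  3  2  2
0  0  3  0
[7] 1  1  2  0
2  2  2  1
0  2  2  1
3  2  0  2
3  3  2  2
0  0  3  0
[8] 2  1  2  0
2  2  2  1
0  2  2  1
3  2  0  2
3  3  2  2
0  0  3  0
[9] 3  1  2  0
2  2  2  1
0  2  2  1
3  2  0  2
3  3  2  2
0  0  3  0
[10] 0  2  2  0
3  2  2  1
0  2  2  1
3  2  0  2
3  3  2  2
0  0  3  0
[11] 1  2  2  0
3  2  2  1
0  2  2  1
3  2  0  2
3  3  2  2
0  0  3  0
[12] 2  2  2  0
3  2  2  1
0  2  2  1
3  2  0  2
3  3  2  2
0  0  3  0
[13] 3  2  2  0
3  2  2  1
0  2  2  1
3  2  0  2
3  3  2  2
0  0  3  0

40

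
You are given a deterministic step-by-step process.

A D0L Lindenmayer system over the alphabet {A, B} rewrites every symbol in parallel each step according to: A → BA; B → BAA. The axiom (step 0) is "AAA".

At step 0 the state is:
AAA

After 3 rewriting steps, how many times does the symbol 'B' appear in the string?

15

0) AAA
1) BABABA
2) BAABABAABABAABA
3) BAABABABAABABAABABABAABABAABABABAABA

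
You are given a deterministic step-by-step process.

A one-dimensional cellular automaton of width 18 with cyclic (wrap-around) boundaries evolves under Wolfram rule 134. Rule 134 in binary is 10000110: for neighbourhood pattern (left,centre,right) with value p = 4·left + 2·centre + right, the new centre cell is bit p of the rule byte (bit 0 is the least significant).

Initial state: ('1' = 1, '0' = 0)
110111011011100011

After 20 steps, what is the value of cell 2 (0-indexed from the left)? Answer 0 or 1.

gen 0: 110111011011100011
gen 1: 100010000001000101
gen 2: 000110000011001100
gen 3: 001000000100010000
gen 4: 011000001100110000
gen 5: 100000010001000000
gen 6: 100000110011000001
gen 7: 000001000100000010
gen 8: 000011001100000110
gen 9: 000100010000001000
gen 10: 001100110000011000
gen 11: 010001000000100000
gen 12: 110011000001100000
gen 13: 000100000010000001
gen 14: 001100000110000011
gen 15: 010000001000000100
gen 16: 110000011000001100
gen 17: 000000100000010001
gen 18: 000001100000110011
gen 19: 000010000001000100
gen 20: 000110000011001100

0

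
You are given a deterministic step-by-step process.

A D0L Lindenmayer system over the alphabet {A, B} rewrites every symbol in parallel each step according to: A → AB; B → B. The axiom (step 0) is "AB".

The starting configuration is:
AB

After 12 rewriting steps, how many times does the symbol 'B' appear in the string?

13

k=0  AB
k=1  ABB
k=2  ABBB
k=3  ABBBB
k=4  ABBBBB
k=5  ABBBBBB
k=6  ABBBBBBB
k=7  ABBBBBBBB
k=8  ABBBBBBBBB
k=9  ABBBBBBBBBB
k=10  ABBBBBBBBBBB
k=11  ABBBBBBBBBBBB
k=12  ABBBBBBBBBBBBB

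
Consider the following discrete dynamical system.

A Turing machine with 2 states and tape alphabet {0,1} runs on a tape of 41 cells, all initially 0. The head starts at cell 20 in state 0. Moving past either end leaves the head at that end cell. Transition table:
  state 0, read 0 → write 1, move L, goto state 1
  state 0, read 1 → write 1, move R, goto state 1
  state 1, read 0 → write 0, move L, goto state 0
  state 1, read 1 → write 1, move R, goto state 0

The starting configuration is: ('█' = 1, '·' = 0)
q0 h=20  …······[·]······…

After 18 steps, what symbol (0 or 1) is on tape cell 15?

k=0  q0 h=20  …······[·]······…
k=1  q1 h=19  …······[·]█·····…
k=2  q0 h=18  …······[·]·█····…
k=3  q1 h=17  …······[·]█·█···…
k=4  q0 h=16  …······[·]·█·█··…
k=5  q1 h=15  …······[·]█·█·█·…
k=6  q0 h=14  …······[·]·█·█·█…
k=7  q1 h=13  …······[·]█·█·█·…
k=8  q0 h=12  …······[·]·█·█·█…
k=9  q1 h=11  …······[·]█·█·█·…
k=10  q0 h=10  …······[·]·█·█·█…
k=11  q1 h= 9  …······[·]█·█·█·…
k=12  q0 h= 8  …······[·]·█·█·█…
k=13  q1 h= 7  …······[·]█·█·█·…
k=14  q0 h= 6  |······[·]·█·█·█…
k=15  q1 h= 5  |·····[·]█·█·█·…
k=16  q0 h= 4  |····[·]·█·█·█…
k=17  q1 h= 3  |···[·]█·█·█·…
k=18  q0 h= 2  |··[·]·█·█·█…

0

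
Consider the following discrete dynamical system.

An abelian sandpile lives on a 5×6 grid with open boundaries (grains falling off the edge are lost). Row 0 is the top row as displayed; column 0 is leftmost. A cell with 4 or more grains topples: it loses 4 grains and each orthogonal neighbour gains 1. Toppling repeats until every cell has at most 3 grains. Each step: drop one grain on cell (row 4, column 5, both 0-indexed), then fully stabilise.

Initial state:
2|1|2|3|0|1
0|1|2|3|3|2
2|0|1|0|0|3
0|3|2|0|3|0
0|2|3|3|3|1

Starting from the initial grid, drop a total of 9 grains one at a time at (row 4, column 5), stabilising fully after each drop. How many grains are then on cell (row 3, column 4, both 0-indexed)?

0

[0] 2|1|2|3|0|1
0|1|2|3|3|2
2|0|1|0|0|3
0|3|2|0|3|0
0|2|3|3|3|1
[1] 2|1|2|3|0|1
0|1|2|3|3|2
2|0|1|0|0|3
0|3|2|0|3|0
0|2|3|3|3|2
[2] 2|1|2|3|0|1
0|1|2|3|3|2
2|0|1|0|0|3
0|3|2|0|3|0
0|2|3|3|3|3
[3] 2|1|2|3|0|1
0|1|2|3|3|2
2|0|1|0|1|3
0|3|3|2|0|2
0|3|0|1|2|1
[4] 2|1|2|3|0|1
0|1|2|3|3|2
2|0|1|0|1|3
0|3|3|2|0|2
0|3|0|1|2|2
[5] 2|1|2|3|0|1
0|1|2|3|3|2
2|0|1|0|1|3
0|3|3|2|0|2
0|3|0|1|2|3
[6] 2|1|2|3|0|1
0|1|2|3|3|2
2|0|1|0|1|3
0|3|3|2|0|3
0|3|0|1|3|0
[7] 2|1|2|3|0|1
0|1|2|3|3|2
2|0|1|0|1|3
0|3|3|2|0|3
0|3|0|1|3|1
[8] 2|1|2|3|0|1
0|1|2|3|3|2
2|0|1|0|1|3
0|3|3|2|0|3
0|3|0|1|3|2
[9] 2|1|2|3|0|1
0|1|2|3|3|2
2|0|1|0|1|3
0|3|3|2|0|3
0|3|0|1|3|3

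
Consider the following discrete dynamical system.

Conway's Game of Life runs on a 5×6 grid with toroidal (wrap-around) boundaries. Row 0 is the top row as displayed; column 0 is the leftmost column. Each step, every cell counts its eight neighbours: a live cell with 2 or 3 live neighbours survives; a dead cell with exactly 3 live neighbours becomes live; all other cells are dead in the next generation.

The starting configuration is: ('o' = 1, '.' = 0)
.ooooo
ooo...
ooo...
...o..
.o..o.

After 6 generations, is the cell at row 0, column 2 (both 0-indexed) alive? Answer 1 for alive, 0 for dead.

1

[0] .ooooo
ooo...
ooo...
...o..
.o..o.
[1] ....oo
....o.
o..o..
o..o..
oo...o
[2] ....o.
...oo.
...ooo
..o.o.
.o....
[3] ...oo.
......
..o..o
..o.oo
...o..
[4] ...oo.
...oo.
...ooo
..o.oo
..o..o
[5] ..o..o
..o...
..o...
o.o...
..o..o
[6] .ooo..
.ooo..
..oo..
..oo..
o.oo.o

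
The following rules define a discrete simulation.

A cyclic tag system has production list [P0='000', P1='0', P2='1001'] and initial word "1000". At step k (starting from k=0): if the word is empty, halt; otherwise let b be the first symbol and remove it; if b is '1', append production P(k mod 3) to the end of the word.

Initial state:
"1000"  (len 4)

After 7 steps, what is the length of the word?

0

[0] "1000"  (len 4)
[1] "000000"  (len 6)
[2] "00000"  (len 5)
[3] "0000"  (len 4)
[4] "000"  (len 3)
[5] "00"  (len 2)
[6] "0"  (len 1)
[7] (halted — word empty)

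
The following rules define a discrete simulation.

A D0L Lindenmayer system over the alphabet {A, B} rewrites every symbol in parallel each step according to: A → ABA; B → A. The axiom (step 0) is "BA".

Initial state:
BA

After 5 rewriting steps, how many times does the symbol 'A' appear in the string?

gen 0: BA
gen 1: AABA
gen 2: ABAABAAABA
gen 3: ABAAABAABAAABAABAABAAABA
gen 4: ABAAABAABAABAAABAABAAABAABAABAAABAABAAABAABAAABAABAABAAABA
gen 5: ABAAABAABAABAAABAABAAABAABAAABAABAABAAABAABAAABAABAABAAABA…ABAAABAABAABAAABAABAAABAABAABAAABAABAAABAABAAABAABAABAAABA  (len 140)

99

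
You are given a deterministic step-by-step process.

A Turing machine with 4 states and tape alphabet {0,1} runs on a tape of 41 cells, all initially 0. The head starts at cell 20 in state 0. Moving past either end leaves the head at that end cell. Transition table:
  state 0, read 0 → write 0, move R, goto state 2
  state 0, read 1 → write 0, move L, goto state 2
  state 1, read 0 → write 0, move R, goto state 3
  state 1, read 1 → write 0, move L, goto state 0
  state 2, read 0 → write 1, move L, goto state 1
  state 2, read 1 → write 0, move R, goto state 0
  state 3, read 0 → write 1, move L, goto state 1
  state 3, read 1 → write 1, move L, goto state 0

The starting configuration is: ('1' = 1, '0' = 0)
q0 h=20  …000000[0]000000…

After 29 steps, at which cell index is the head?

k=0  q0 h=20  …000000[0]000000…
k=1  q2 h=21  …000000[0]000000…
k=2  q1 h=20  …000000[0]100000…
k=3  q3 h=21  …000000[1]000000…
k=4  q0 h=20  …000000[0]100000…
k=5  q2 h=21  …000000[1]000000…
k=6  q0 h=22  …000000[0]000000…
k=7  q2 h=23  …000000[0]000000…
k=8  q1 h=22  …000000[0]100000…
k=9  q3 h=23  …000000[1]000000…
k=10  q0 h=22  …000000[0]100000…
k=11  q2 h=23  …000000[1]000000…
k=12  q0 h=24  …000000[0]000000…
k=13  q2 h=25  …000000[0]000000…
k=14  q1 h=24  …000000[0]100000…
k=15  q3 h=25  …000000[1]000000…
k=16  q0 h=24  …000000[0]100000…
k=17  q2 h=25  …000000[1]000000…
k=18  q0 h=26  …000000[0]000000…
k=19  q2 h=27  …000000[0]000000…
k=20  q1 h=26  …000000[0]100000…
k=21  q3 h=27  …000000[1]000000…
k=22  q0 h=26  …000000[0]100000…
k=23  q2 h=27  …000000[1]000000…
k=24  q0 h=28  …000000[0]000000…
k=25  q2 h=29  …000000[0]000000…
k=26  q1 h=28  …000000[0]100000…
k=27  q3 h=29  …000000[1]000000…
k=28  q0 h=28  …000000[0]100000…
k=29  q2 h=29  …000000[1]000000…

29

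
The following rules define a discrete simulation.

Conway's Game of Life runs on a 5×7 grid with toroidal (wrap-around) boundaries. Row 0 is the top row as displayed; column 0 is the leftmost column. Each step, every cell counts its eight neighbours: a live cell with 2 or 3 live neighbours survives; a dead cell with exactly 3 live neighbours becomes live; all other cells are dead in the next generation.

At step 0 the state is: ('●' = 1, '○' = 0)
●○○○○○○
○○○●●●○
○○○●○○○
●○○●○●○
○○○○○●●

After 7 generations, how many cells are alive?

t=0: ●○○○○○○
○○○●●●○
○○○●○○○
●○○●○●○
○○○○○●●
t=1: ○○○○○○○
○○○●●○○
○○●●○●●
○○○○○●○
●○○○●●○
t=2: ○○○●○●○
○○●●●●○
○○●●○●●
○○○●○○○
○○○○●●●
t=3: ○○●○○○○
○○○○○○○
○○○○○●●
○○●●○○○
○○○●○●●
t=4: ○○○○○○○
○○○○○○○
○○○○○○○
○○●●○○○
○○○●●○○
t=5: ○○○○○○○
○○○○○○○
○○○○○○○
○○●●●○○
○○●●●○○
t=6: ○○○●○○○
○○○○○○○
○○○●○○○
○○●○●○○
○○●○●○○
t=7: ○○○●○○○
○○○○○○○
○○○●○○○
○○●○●○○
○○●○●○○

6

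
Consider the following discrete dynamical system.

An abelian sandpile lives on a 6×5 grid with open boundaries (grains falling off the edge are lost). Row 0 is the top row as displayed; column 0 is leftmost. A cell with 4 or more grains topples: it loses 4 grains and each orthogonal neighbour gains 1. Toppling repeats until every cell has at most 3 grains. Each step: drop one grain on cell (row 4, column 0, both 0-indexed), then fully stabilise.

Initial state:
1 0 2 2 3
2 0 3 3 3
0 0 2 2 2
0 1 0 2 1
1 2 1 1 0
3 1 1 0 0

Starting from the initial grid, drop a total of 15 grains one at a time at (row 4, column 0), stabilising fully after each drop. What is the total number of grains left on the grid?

step 0: 1 0 2 2 3
2 0 3 3 3
0 0 2 2 2
0 1 0 2 1
1 2 1 1 0
3 1 1 0 0
step 1: 1 0 2 2 3
2 0 3 3 3
0 0 2 2 2
0 1 0 2 1
2 2 1 1 0
3 1 1 0 0
step 2: 1 0 2 2 3
2 0 3 3 3
0 0 2 2 2
0 1 0 2 1
3 2 1 1 0
3 1 1 0 0
step 3: 1 0 2 2 3
2 0 3 3 3
0 0 2 2 2
1 1 0 2 1
1 3 1 1 0
0 2 1 0 0
step 4: 1 0 2 2 3
2 0 3 3 3
0 0 2 2 2
1 1 0 2 1
2 3 1 1 0
0 2 1 0 0
step 5: 1 0 2 2 3
2 0 3 3 3
0 0 2 2 2
1 1 0 2 1
3 3 1 1 0
0 2 1 0 0
step 6: 1 0 2 2 3
2 0 3 3 3
0 0 2 2 2
2 2 0 2 1
1 0 2 1 0
1 3 1 0 0
step 7: 1 0 2 2 3
2 0 3 3 3
0 0 2 2 2
2 2 0 2 1
2 0 2 1 0
1 3 1 0 0
step 8: 1 0 2 2 3
2 0 3 3 3
0 0 2 2 2
2 2 0 2 1
3 0 2 1 0
1 3 1 0 0
step 9: 1 0 2 2 3
2 0 3 3 3
0 0 2 2 2
3 2 0 2 1
0 1 2 1 0
2 3 1 0 0
step 10: 1 0 2 2 3
2 0 3 3 3
0 0 2 2 2
3 2 0 2 1
1 1 2 1 0
2 3 1 0 0
step 11: 1 0 2 2 3
2 0 3 3 3
0 0 2 2 2
3 2 0 2 1
2 1 2 1 0
2 3 1 0 0
step 12: 1 0 2 2 3
2 0 3 3 3
0 0 2 2 2
3 2 0 2 1
3 1 2 1 0
2 3 1 0 0
step 13: 1 0 2 2 3
2 0 3 3 3
1 0 2 2 2
0 3 0 2 1
1 2 2 1 0
3 3 1 0 0
step 14: 1 0 2 2 3
2 0 3 3 3
1 0 2 2 2
0 3 0 2 1
2 2 2 1 0
3 3 1 0 0
step 15: 1 0 2 2 3
2 0 3 3 3
1 0 2 2 2
0 3 0 2 1
3 2 2 1 0
3 3 1 0 0

47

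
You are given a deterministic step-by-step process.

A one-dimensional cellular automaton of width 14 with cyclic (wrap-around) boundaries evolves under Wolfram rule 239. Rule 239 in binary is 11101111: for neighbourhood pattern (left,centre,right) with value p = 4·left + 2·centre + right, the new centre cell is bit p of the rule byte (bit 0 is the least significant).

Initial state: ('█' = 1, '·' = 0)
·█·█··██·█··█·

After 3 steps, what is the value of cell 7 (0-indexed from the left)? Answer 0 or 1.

k=0  ·█·█··██·█··█·
k=1  ████·█████·██·
k=2  ██████████████
k=3  ██████████████

1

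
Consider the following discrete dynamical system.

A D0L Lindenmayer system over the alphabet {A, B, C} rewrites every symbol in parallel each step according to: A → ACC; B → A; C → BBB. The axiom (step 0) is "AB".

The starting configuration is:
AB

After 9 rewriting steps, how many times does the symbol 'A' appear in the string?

872

[0] AB
[1] ACCA
[2] ACCBBBBBBACC
[3] ACCBBBBBBAAAAAAACCBBBBBB
[4] ACCBBBBBBAAAAAAACCACCACCACCACCACCACCBBBBBBAAAAAA
[5] ACCBBBBBBAAAAAAACCACCACCACCACCACCACCBBBBBBACCBBBBBBACCBBBBBBACCBBBBBBACCBBBBBBACCBBBBBBACCBBBBBBAAAAAAACCACCACCACCACCACC
[6] ACCBBBBBBAAAAAAACCACCACCACCACCACCACCBBBBBBACCBBBBBBACCBBBB…CACCACCBBBBBBACCBBBBBBACCBBBBBBACCBBBBBBACCBBBBBBACCBBBBBB  (len 264)
[7] ACCBBBBBBAAAAAAACCACCACCACCACCACCACCBBBBBBACCBBBBBBACCBBBB…CBBBBBBAAAAAAACCBBBBBBAAAAAAACCBBBBBBAAAAAAACCBBBBBBAAAAAA  (len 552)
[8] ACCBBBBBBAAAAAAACCACCACCACCACCACCACCBBBBBBACCBBBBBBACCBBBB…BAAAAAAACCACCACCACCACCACCACCBBBBBBAAAAAAACCACCACCACCACCACC  (len 1272)
[9] ACCBBBBBBAAAAAAACCACCACCACCACCACCACCBBBBBBACCBBBBBBACCBBBB…CACCACCBBBBBBACCBBBBBBACCBBBBBBACCBBBBBBACCBBBBBBACCBBBBBB  (len 2856)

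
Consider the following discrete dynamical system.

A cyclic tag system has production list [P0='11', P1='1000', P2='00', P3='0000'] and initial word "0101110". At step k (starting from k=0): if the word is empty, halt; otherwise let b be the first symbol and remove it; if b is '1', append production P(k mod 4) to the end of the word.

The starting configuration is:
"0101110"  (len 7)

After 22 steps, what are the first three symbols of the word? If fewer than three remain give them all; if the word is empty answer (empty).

000

k=0  "0101110"  (len 7)
k=1  "101110"  (len 6)
k=2  "011101000"  (len 9)
k=3  "11101000"  (len 8)
k=4  "11010000000"  (len 11)
k=5  "101000000011"  (len 12)
k=6  "010000000111000"  (len 15)
k=7  "10000000111000"  (len 14)
k=8  "00000001110000000"  (len 17)
k=9  "0000001110000000"  (len 16)
k=10  "000001110000000"  (len 15)
k=11  "00001110000000"  (len 14)
k=12  "0001110000000"  (len 13)
k=13  "001110000000"  (len 12)
k=14  "01110000000"  (len 11)
k=15  "1110000000"  (len 10)
k=16  "1100000000000"  (len 13)
k=17  "10000000000011"  (len 14)
k=18  "00000000000111000"  (len 17)
k=19  "0000000000111000"  (len 16)
k=20  "000000000111000"  (len 15)
k=21  "00000000111000"  (len 14)
k=22  "0000000111000"  (len 13)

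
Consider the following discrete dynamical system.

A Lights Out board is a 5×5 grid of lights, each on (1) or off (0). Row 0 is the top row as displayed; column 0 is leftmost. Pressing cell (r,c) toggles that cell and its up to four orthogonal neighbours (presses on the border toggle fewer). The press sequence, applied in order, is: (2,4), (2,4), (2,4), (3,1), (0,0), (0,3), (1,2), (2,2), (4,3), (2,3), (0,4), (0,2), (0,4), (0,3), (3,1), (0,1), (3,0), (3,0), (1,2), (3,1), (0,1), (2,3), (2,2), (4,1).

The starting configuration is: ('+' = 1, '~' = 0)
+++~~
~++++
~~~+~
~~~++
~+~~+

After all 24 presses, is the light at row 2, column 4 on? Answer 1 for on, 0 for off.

k=0  +++~~
~++++
~~~+~
~~~++
~+~~+
k=1  +++~~
~+++~
~~~~+
~~~+~
~+~~+
k=2  +++~~
~++++
~~~+~
~~~++
~+~~+
k=3  +++~~
~+++~
~~~~+
~~~+~
~+~~+
k=4  +++~~
~+++~
~+~~+
++++~
~~~~+
k=5  ~~+~~
++++~
~+~~+
++++~
~~~~+
k=6  ~~~++
+++~~
~+~~+
++++~
~~~~+
k=7  ~~+++
+~~+~
~++~+
++++~
~~~~+
k=8  ~~+++
+~++~
~~~++
++~+~
~~~~+
k=9  ~~+++
+~++~
~~~++
++~~~
~~++~
k=10  ~~+++
+~+~~
~~+~~
++~+~
~~++~
k=11  ~~+~~
+~+~+
~~+~~
++~+~
~~++~
k=12  ~+~+~
+~~~+
~~+~~
++~+~
~~++~
k=13  ~+~~+
+~~~~
~~+~~
++~+~
~~++~
k=14  ~+++~
+~~+~
~~+~~
++~+~
~~++~
k=15  ~+++~
+~~+~
~++~~
~~++~
~+++~
k=16  +~~+~
++~+~
~++~~
~~++~
~+++~
k=17  +~~+~
++~+~
+++~~
++++~
++++~
k=18  +~~+~
++~+~
~++~~
~~++~
~+++~
k=19  +~++~
+~+~~
~+~~~
~~++~
~+++~
k=20  +~++~
+~+~~
~~~~~
++~+~
~~++~
k=21  ~+~+~
+++~~
~~~~~
++~+~
~~++~
k=22  ~+~+~
++++~
~~+++
++~~~
~~++~
k=23  ~+~+~
++~+~
~+~~+
+++~~
~~++~
k=24  ~+~+~
++~+~
~+~~+
+~+~~
++~+~

1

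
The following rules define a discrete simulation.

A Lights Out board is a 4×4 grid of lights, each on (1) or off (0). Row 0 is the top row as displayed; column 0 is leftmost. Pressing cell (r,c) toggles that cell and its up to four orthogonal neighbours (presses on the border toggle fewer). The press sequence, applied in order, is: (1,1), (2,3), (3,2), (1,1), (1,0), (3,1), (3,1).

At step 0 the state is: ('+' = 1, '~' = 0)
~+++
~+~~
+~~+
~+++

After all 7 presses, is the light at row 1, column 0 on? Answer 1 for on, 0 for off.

k=0  ~+++
~+~~
+~~+
~+++
k=1  ~~++
+~+~
++~+
~+++
k=2  ~~++
+~++
+++~
~++~
k=3  ~~++
+~++
++~~
~~~+
k=4  ~+++
~+~+
+~~~
~~~+
k=5  ++++
+~~+
~~~~
~~~+
k=6  ++++
+~~+
~+~~
++++
k=7  ++++
+~~+
~~~~
~~~+

1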